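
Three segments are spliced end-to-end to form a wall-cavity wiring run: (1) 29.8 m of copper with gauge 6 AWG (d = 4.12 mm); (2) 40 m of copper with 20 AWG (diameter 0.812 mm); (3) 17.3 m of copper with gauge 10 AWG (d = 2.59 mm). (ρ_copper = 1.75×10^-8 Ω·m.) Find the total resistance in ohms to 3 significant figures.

Seg 1: A = π(4.12/2 mm)² = π(2.0600e-03 m)² = 1.333e-05 m²
R_1 = (1.75×10^-8)(29.8)/(1.333e-05) = 0.03912 Ω
Seg 2: A = π(0.812/2 mm)² = π(4.0600e-04 m)² = 5.178e-07 m²
R_2 = (1.75×10^-8)(40)/(5.178e-07) = 1.352 Ω
Seg 3: A = π(2.59/2 mm)² = π(1.2950e-03 m)² = 5.269e-06 m²
R_3 = (1.75×10^-8)(17.3)/(5.269e-06) = 0.05746 Ω
R_total = R_1 + R_2 + R_3 = 1.45 Ω

1.45 Ω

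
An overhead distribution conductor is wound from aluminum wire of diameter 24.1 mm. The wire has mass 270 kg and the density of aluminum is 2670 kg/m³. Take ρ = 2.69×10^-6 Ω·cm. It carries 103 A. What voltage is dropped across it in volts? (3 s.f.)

1.35 V

ρ = 2.69×10^-6 Ω·cm = 2.69×10^-8 Ω·m
A = π(d/2)² = π(1.2050e-02 m)² = 4.5617e-04 m²
L = m/(density·A) = 270/(2670×4.5617e-04) = 221.7 m
R = ρL/A = (2.69×10^-8)(221.7)/(4.5617e-04) = 0.01307 Ω
V = IR = 103 × 0.01307 = 1.35 V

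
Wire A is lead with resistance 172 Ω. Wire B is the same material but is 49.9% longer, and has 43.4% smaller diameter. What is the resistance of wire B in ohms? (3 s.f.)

R ∝ L/d², so R_B/R_A = (1 + 49.9/100) × (1 − 43.4/100)⁻²
= 1.499 × 3.122 = 4.679
R_B = 4.679 × 172 = 805 Ω

805 Ω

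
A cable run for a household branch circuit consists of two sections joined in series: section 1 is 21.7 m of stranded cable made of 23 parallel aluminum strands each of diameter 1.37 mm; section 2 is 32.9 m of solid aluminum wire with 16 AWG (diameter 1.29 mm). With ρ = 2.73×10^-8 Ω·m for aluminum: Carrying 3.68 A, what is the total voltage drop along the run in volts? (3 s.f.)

2.59 V

Section 1: A_strand = π(6.8500e-04)² = 1.474e-06 m²; R₁ = ρL/(N·A_s) = (2.73×10^-8)(21.7)/(23×1.474e-06) = 0.01747 Ω
Section 2: A = π(1.29/2 mm)² = π(6.4500e-04 m)² = 1.307e-06 m²
R₂ = (2.73×10^-8)(32.9)/(1.307e-06) = 0.6872 Ω
R = R₁ + R₂ = 0.7047 Ω
V = IR = 3.68 × 0.7047 = 2.59 V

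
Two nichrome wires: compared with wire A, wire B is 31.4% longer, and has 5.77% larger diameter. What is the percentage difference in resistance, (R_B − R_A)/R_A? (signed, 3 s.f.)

R ∝ L/d², so R_B/R_A = (1 + 31.4/100) × (1 + 5.77/100)⁻²
= 1.314 × 0.8939 = 1.175
(R_B − R_A)/R_A = 1.175 − 1 = 17.5%

17.5%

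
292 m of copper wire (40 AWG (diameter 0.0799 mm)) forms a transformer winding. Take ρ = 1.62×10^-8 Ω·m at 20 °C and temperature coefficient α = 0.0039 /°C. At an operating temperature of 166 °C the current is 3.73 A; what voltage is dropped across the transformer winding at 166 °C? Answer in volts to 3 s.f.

A = π(0.0799/2 mm)² = π(3.9950e-05 m)² = 5.014e-09 m²
R₍20₎ = ρL/A = (1.62×10^-8)(292)/(5.014e-09) = 943.4 Ω
R₍166₎ = R₍20₎(1 + αΔT) = 943.4 × (1 + 0.0039×146) = 1481 Ω
V = IR = 3.73 × 1481 = 5520 V

5520 V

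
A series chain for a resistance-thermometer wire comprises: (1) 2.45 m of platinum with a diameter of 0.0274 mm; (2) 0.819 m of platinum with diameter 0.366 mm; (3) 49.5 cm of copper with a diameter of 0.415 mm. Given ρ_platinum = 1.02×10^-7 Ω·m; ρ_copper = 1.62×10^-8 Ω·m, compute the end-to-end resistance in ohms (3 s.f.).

Seg 1: A = π(d/2)² = π(1.3700e-05 m)² = 5.896e-10 m²
R_1 = (1.02×10^-7)(2.45)/(5.896e-10) = 423.8 Ω
Seg 2: A = π(d/2)² = π(1.8300e-04 m)² = 1.052e-07 m²
R_2 = (1.02×10^-7)(0.819)/(1.052e-07) = 0.794 Ω
Seg 3: A = π(d/2)² = π(2.0750e-04 m)² = 1.353e-07 m²
R_3 = (1.62×10^-8)(0.495)/(1.353e-07) = 0.05928 Ω
R_total = R_1 + R_2 + R_3 = 425 Ω

425 Ω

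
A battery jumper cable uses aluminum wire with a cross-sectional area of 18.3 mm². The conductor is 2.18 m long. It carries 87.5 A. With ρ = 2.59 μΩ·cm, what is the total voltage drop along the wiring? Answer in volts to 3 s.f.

0.270 V

ρ = 2.59 μΩ·cm = 2.59×10^-8 Ω·m
A = 18.3 mm² = 1.830e-05 m²
R = ρL/A = (2.59×10^-8)(2.18)/(1.830e-05) = 0.003085 Ω
V = IR = 87.5 × 0.003085 = 0.270 V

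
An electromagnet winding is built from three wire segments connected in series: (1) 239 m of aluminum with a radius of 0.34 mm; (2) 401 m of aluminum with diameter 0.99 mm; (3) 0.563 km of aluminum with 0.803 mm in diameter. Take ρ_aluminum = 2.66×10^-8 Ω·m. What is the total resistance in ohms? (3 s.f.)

60.9 Ω

Seg 1: A = πr² = π(3.4000e-04 m)² = 3.632e-07 m²
R_1 = (2.66×10^-8)(239)/(3.632e-07) = 17.51 Ω
Seg 2: A = π(d/2)² = π(4.9500e-04 m)² = 7.698e-07 m²
R_2 = (2.66×10^-8)(401)/(7.698e-07) = 13.86 Ω
Seg 3: A = π(d/2)² = π(4.0150e-04 m)² = 5.064e-07 m²
R_3 = (2.66×10^-8)(563)/(5.064e-07) = 29.57 Ω
R_total = R_1 + R_2 + R_3 = 60.9 Ω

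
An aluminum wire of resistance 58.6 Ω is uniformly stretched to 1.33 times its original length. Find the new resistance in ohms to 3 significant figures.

104 Ω

Volume constant ⇒ A' = A/k with k = 1.33. R' = ρ(kL)/(A/k) = k²R.
R' = 1.769 × 58.6 = 104 Ω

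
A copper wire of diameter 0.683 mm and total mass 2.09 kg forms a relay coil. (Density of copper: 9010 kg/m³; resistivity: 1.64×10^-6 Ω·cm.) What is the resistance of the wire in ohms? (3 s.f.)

28.3 Ω

ρ = 1.64×10^-6 Ω·cm = 1.64×10^-8 Ω·m
A = π(d/2)² = π(3.4150e-04 m)² = 3.6638e-07 m²
L = m/(density·A) = 2.09/(9010×3.6638e-07) = 633.1 m
R = ρL/A = (1.64×10^-8)(633.1)/(3.6638e-07) = 28.3 Ω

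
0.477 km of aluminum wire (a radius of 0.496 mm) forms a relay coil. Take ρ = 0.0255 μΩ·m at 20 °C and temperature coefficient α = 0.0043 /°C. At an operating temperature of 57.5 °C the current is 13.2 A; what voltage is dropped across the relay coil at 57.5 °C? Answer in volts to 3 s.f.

ρ = 0.0255 μΩ·m = 2.55×10^-8 Ω·m
A = πr² = π(4.9600e-04 m)² = 7.729e-07 m²
R₍20₎ = ρL/A = (2.55×10^-8)(477)/(7.729e-07) = 15.74 Ω
R₍57.5₎ = R₍20₎(1 + αΔT) = 15.74 × (1 + 0.0043×37.5) = 18.28 Ω
V = IR = 13.2 × 18.28 = 241 V

241 V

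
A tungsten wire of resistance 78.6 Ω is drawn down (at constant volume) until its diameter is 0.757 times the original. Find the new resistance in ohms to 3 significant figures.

Volume constant ⇒ L' = L/r² with r = 0.757. R' = ρL'/A' = ρ(L/r²)/(πr²d₀²/4) = R/r⁴.
R' = 3.045 × 78.6 = 239 Ω

239 Ω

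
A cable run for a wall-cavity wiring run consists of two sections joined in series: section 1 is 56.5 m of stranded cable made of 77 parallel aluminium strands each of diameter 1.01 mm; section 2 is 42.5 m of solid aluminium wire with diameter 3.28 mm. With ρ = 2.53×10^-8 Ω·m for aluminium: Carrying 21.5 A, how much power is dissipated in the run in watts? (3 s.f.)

Section 1: A_strand = π(5.0500e-04)² = 8.012e-07 m²; R₁ = ρL/(N·A_s) = (2.53×10^-8)(56.5)/(77×8.012e-07) = 0.02317 Ω
Section 2: A = π(d/2)² = π(1.6400e-03 m)² = 8.450e-06 m²
R₂ = (2.53×10^-8)(42.5)/(8.450e-06) = 0.1273 Ω
R = R₁ + R₂ = 0.1504 Ω
P = I²R = (21.5)² × 0.1504 = 69.5 W

69.5 W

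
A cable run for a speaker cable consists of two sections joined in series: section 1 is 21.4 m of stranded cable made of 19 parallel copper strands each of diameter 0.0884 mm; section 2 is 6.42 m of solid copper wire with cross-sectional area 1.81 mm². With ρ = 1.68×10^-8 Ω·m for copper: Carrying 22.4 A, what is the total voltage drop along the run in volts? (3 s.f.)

Section 1: A_strand = π(4.4200e-05)² = 6.138e-09 m²; R₁ = ρL/(N·A_s) = (1.68×10^-8)(21.4)/(19×6.138e-09) = 3.083 Ω
Section 2: A = 1.81 mm² = 1.810e-06 m²
R₂ = (1.68×10^-8)(6.42)/(1.810e-06) = 0.05959 Ω
R = R₁ + R₂ = 3.143 Ω
V = IR = 22.4 × 3.143 = 70.4 V

70.4 V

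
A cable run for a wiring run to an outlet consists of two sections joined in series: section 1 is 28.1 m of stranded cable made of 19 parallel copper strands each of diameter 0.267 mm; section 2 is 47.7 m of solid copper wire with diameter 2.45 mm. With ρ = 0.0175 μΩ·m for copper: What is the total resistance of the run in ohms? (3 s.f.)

ρ = 0.0175 μΩ·m = 1.75×10^-8 Ω·m
Section 1: A_strand = π(1.3350e-04)² = 5.599e-08 m²; R₁ = ρL/(N·A_s) = (1.75×10^-8)(28.1)/(19×5.599e-08) = 0.4623 Ω
Section 2: A = π(d/2)² = π(1.2250e-03 m)² = 4.714e-06 m²
R₂ = (1.75×10^-8)(47.7)/(4.714e-06) = 0.1771 Ω
R = R₁ + R₂ = 0.639 Ω

0.639 Ω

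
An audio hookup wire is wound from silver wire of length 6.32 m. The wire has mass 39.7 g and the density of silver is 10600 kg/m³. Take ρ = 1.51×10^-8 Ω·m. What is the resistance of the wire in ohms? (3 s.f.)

0.161 Ω

A = m/(density·L) = 0.0397/(10600×6.32) = 5.9261e-07 m²
R = ρL/A = (1.51×10^-8)(6.32)/(5.9261e-07) = 0.161 Ω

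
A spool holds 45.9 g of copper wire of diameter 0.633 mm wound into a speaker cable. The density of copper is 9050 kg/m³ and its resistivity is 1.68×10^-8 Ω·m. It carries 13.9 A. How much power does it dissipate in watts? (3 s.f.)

A = π(d/2)² = π(3.1650e-04 m)² = 3.1470e-07 m²
L = m/(density·A) = 0.0459/(9050×3.1470e-07) = 16.12 m
R = ρL/A = (1.68×10^-8)(16.12)/(3.1470e-07) = 0.8604 Ω
P = I²R = (13.9)² × 0.8604 = 166 W

166 W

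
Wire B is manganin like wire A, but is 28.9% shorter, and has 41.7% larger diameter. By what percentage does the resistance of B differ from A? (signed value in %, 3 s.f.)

-64.6%

R ∝ L/d², so R_B/R_A = (1 − 28.9/100) × (1 + 41.7/100)⁻²
= 0.711 × 0.498 = 0.3541
(R_B − R_A)/R_A = 0.3541 − 1 = -64.6%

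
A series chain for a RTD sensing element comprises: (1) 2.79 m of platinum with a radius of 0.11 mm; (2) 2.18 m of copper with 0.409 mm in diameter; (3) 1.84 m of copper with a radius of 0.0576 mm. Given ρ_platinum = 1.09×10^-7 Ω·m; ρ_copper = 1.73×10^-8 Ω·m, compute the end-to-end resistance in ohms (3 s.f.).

11.3 Ω

Seg 1: A = πr² = π(1.1000e-04 m)² = 3.801e-08 m²
R_1 = (1.09×10^-7)(2.79)/(3.801e-08) = 8 Ω
Seg 2: A = π(d/2)² = π(2.0450e-04 m)² = 1.314e-07 m²
R_2 = (1.73×10^-8)(2.18)/(1.314e-07) = 0.2871 Ω
Seg 3: A = πr² = π(5.7600e-05 m)² = 1.042e-08 m²
R_3 = (1.73×10^-8)(1.84)/(1.042e-08) = 3.054 Ω
R_total = R_1 + R_2 + R_3 = 11.3 Ω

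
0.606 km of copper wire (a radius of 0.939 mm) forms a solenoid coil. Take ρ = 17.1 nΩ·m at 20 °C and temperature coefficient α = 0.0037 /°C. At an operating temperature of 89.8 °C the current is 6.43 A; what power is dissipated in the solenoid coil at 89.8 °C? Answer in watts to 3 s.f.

ρ = 17.1 nΩ·m = 1.71×10^-8 Ω·m
A = πr² = π(9.3900e-04 m)² = 2.770e-06 m²
R₍20₎ = ρL/A = (1.71×10^-8)(606)/(2.770e-06) = 3.741 Ω
R₍89.8₎ = R₍20₎(1 + αΔT) = 3.741 × (1 + 0.0037×69.8) = 4.707 Ω
P = I²R = (6.43)² × 4.707 = 195 W

195 W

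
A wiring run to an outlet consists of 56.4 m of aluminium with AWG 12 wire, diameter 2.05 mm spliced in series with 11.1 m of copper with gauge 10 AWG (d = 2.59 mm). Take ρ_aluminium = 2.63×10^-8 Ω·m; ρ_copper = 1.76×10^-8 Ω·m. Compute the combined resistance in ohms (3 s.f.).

0.486 Ω

Segment 1: A = π(2.05/2 mm)² = π(1.0250e-03 m)² = 3.301e-06 m²
R₁ = ρL/A = (2.63×10^-8)(56.4)/(3.301e-06) = 0.4494 Ω
Segment 2: A = π(2.59/2 mm)² = π(1.2950e-03 m)² = 5.269e-06 m²
R₂ = (1.76×10^-8)(11.1)/(5.269e-06) = 0.03708 Ω
R = R₁ + R₂ = 0.486 Ω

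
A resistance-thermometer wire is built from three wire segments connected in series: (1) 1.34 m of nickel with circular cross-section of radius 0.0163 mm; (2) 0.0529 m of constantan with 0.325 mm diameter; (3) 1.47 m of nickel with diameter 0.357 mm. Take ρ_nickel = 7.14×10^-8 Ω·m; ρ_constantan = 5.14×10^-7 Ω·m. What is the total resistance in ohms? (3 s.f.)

Seg 1: A = πr² = π(1.6300e-05 m)² = 8.347e-10 m²
R_1 = (7.14×10^-8)(1.34)/(8.347e-10) = 114.6 Ω
Seg 2: A = π(d/2)² = π(1.6250e-04 m)² = 8.296e-08 m²
R_2 = (5.14×10^-7)(0.0529)/(8.296e-08) = 0.3278 Ω
Seg 3: A = π(d/2)² = π(1.7850e-04 m)² = 1.001e-07 m²
R_3 = (7.14×10^-8)(1.47)/(1.001e-07) = 1.049 Ω
R_total = R_1 + R_2 + R_3 = 116 Ω

116 Ω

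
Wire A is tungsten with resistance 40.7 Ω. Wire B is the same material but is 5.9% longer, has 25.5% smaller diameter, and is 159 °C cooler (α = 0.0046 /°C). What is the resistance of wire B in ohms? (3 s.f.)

20.9 Ω

R ∝ ρL/d² with ρ ∝ (1+αΔT), so R_B/R_A = (1 + 5.9/100) × (1 − 25.5/100)⁻² × (1 − 0.0046×159)
= 1.059 × 1.802 × 0.2686 = 0.5125
R_B = 0.5125 × 40.7 = 20.9 Ω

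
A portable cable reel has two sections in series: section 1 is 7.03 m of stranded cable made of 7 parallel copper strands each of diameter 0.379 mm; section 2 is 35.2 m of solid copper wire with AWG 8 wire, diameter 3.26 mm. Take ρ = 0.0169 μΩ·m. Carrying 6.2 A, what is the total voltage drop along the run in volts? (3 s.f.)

ρ = 0.0169 μΩ·m = 1.69×10^-8 Ω·m
Section 1: A_strand = π(1.8950e-04)² = 1.128e-07 m²; R₁ = ρL/(N·A_s) = (1.69×10^-8)(7.03)/(7×1.128e-07) = 0.1504 Ω
Section 2: A = π(3.26/2 mm)² = π(1.6300e-03 m)² = 8.347e-06 m²
R₂ = (1.69×10^-8)(35.2)/(8.347e-06) = 0.07127 Ω
R = R₁ + R₂ = 0.2217 Ω
V = IR = 6.2 × 0.2217 = 1.37 V

1.37 V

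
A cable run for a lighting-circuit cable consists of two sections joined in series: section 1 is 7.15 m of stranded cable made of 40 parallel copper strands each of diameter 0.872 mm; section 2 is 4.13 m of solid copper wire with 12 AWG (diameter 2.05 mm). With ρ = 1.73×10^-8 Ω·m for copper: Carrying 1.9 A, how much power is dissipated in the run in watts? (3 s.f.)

Section 1: A_strand = π(4.3600e-04)² = 5.972e-07 m²; R₁ = ρL/(N·A_s) = (1.73×10^-8)(7.15)/(40×5.972e-07) = 0.005178 Ω
Section 2: A = π(2.05/2 mm)² = π(1.0250e-03 m)² = 3.301e-06 m²
R₂ = (1.73×10^-8)(4.13)/(3.301e-06) = 0.02165 Ω
R = R₁ + R₂ = 0.02683 Ω
P = I²R = (1.9)² × 0.02683 = 0.0968 W

0.0968 W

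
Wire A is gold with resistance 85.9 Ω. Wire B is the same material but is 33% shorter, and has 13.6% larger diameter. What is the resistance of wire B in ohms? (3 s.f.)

44.6 Ω

R ∝ L/d², so R_B/R_A = (1 − 33/100) × (1 + 13.6/100)⁻²
= 0.67 × 0.7749 = 0.5192
R_B = 0.5192 × 85.9 = 44.6 Ω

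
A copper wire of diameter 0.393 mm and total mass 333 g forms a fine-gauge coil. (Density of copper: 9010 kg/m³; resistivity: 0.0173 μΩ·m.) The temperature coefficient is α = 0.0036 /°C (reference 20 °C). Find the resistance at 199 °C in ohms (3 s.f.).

71.5 Ω

ρ = 0.0173 μΩ·m = 1.73×10^-8 Ω·m
A = π(d/2)² = π(1.9650e-04 m)² = 1.2130e-07 m²
L = m/(density·A) = 0.333/(9010×1.2130e-07) = 304.7 m
R = ρL/A = (1.73×10^-8)(304.7)/(1.2130e-07) = 43.45 Ω
R(199 °C) = 43.45 × (1 + 0.0036×179) = 71.5 Ω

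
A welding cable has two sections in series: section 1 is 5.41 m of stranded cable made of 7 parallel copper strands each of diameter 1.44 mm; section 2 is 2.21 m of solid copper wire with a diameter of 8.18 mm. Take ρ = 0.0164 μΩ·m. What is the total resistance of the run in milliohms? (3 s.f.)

8.47 mΩ

ρ = 0.0164 μΩ·m = 1.64×10^-8 Ω·m
Section 1: A_strand = π(7.2000e-04)² = 1.629e-06 m²; R₁ = ρL/(N·A_s) = (1.64×10^-8)(5.41)/(7×1.629e-06) = 0.007783 Ω
Section 2: A = π(d/2)² = π(4.0900e-03 m)² = 5.255e-05 m²
R₂ = (1.64×10^-8)(2.21)/(5.255e-05) = 6.897×10^-4 Ω
R = R₁ + R₂ = 8.47 mΩ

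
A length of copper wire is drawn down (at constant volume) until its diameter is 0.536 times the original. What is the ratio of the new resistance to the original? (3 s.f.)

12.1

Volume constant ⇒ L' = L/r² with r = 0.536. R' = ρL'/A' = ρ(L/r²)/(πr²d₀²/4) = R/r⁴.
Factor = 12.1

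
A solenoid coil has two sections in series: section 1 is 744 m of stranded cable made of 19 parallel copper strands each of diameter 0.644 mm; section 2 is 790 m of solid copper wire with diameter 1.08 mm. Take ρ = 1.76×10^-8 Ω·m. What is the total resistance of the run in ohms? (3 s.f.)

17.3 Ω

Section 1: A_strand = π(3.2200e-04)² = 3.257e-07 m²; R₁ = ρL/(N·A_s) = (1.76×10^-8)(744)/(19×3.257e-07) = 2.116 Ω
Section 2: A = π(d/2)² = π(5.4000e-04 m)² = 9.161e-07 m²
R₂ = (1.76×10^-8)(790)/(9.161e-07) = 15.18 Ω
R = R₁ + R₂ = 17.3 Ω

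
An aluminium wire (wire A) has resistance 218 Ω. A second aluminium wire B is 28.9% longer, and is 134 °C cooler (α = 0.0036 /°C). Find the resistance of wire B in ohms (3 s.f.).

145 Ω

R ∝ ρL/d² with ρ ∝ (1+αΔT), so R_B/R_A = (1 + 28.9/100) × (1 − 0.0036×134)
= 1.289 × 0.5176 = 0.6672
R_B = 0.6672 × 218 = 145 Ω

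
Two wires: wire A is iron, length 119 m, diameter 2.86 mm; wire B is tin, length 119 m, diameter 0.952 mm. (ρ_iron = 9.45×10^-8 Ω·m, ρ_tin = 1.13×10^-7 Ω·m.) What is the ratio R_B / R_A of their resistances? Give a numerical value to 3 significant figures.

10.8

R ∝ ρL/d², so R_B/R_A = (ρ_B/ρ_A) × (d_A/d_B)²
= (1.13×10^-7/9.45×10^-8) × (2.86/0.952)² = 10.8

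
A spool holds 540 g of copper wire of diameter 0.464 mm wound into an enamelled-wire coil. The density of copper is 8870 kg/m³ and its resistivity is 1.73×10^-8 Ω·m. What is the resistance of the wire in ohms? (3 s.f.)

A = π(d/2)² = π(2.3200e-04 m)² = 1.6909e-07 m²
L = m/(density·A) = 0.54/(8870×1.6909e-07) = 360 m
R = ρL/A = (1.73×10^-8)(360)/(1.6909e-07) = 36.8 Ω

36.8 Ω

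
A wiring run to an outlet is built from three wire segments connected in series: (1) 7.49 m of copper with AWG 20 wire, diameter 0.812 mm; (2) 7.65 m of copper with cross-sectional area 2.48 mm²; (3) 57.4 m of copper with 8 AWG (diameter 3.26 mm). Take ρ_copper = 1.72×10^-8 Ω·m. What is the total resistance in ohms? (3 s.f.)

Seg 1: A = π(0.812/2 mm)² = π(4.0600e-04 m)² = 5.178e-07 m²
R_1 = (1.72×10^-8)(7.49)/(5.178e-07) = 0.2488 Ω
Seg 2: A = 2.48 mm² = 2.480e-06 m²
R_2 = (1.72×10^-8)(7.65)/(2.480e-06) = 0.05306 Ω
Seg 3: A = π(3.26/2 mm)² = π(1.6300e-03 m)² = 8.347e-06 m²
R_3 = (1.72×10^-8)(57.4)/(8.347e-06) = 0.1183 Ω
R_total = R_1 + R_2 + R_3 = 0.420 Ω

0.420 Ω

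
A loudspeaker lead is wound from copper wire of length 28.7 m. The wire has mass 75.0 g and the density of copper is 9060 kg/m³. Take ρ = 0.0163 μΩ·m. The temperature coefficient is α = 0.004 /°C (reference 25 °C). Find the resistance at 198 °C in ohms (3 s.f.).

ρ = 0.0163 μΩ·m = 1.63×10^-8 Ω·m
A = m/(density·L) = 0.075/(9060×28.7) = 2.8844e-07 m²
R = ρL/A = (1.63×10^-8)(28.7)/(2.8844e-07) = 1.622 Ω
R(198 °C) = 1.622 × (1 + 0.004×173) = 2.74 Ω

2.74 Ω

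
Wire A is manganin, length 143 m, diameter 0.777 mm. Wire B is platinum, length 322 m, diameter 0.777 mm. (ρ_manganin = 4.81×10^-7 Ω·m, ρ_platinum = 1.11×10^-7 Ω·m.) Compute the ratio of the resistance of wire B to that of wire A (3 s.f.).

R ∝ ρL/d², so R_B/R_A = (ρ_B/ρ_A) × (L_B/L_A)
= (1.11×10^-7/4.81×10^-7) × (322/143) = 0.520

0.520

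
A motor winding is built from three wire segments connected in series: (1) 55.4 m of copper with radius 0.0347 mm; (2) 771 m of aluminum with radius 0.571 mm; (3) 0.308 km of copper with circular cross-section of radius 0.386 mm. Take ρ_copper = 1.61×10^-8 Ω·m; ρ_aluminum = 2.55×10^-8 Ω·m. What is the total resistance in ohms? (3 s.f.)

266 Ω

Seg 1: A = πr² = π(3.4700e-05 m)² = 3.783e-09 m²
R_1 = (1.61×10^-8)(55.4)/(3.783e-09) = 235.8 Ω
Seg 2: A = πr² = π(5.7100e-04 m)² = 1.024e-06 m²
R_2 = (2.55×10^-8)(771)/(1.024e-06) = 19.19 Ω
Seg 3: A = πr² = π(3.8600e-04 m)² = 4.681e-07 m²
R_3 = (1.61×10^-8)(308)/(4.681e-07) = 10.59 Ω
R_total = R_1 + R_2 + R_3 = 266 Ω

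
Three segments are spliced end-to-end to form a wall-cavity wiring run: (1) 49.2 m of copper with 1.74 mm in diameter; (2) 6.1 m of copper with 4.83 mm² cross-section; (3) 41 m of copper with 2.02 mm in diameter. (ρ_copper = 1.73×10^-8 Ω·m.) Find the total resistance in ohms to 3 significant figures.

Seg 1: A = π(d/2)² = π(8.7000e-04 m)² = 2.378e-06 m²
R_1 = (1.73×10^-8)(49.2)/(2.378e-06) = 0.358 Ω
Seg 2: A = 4.83 mm² = 4.830e-06 m²
R_2 = (1.73×10^-8)(6.1)/(4.830e-06) = 0.02185 Ω
Seg 3: A = π(d/2)² = π(1.0100e-03 m)² = 3.205e-06 m²
R_3 = (1.73×10^-8)(41)/(3.205e-06) = 0.2213 Ω
R_total = R_1 + R_2 + R_3 = 0.601 Ω

0.601 Ω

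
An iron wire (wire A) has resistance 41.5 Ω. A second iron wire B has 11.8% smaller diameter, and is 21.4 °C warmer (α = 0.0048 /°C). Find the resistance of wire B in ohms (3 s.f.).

R ∝ ρL/d² with ρ ∝ (1+αΔT), so R_B/R_A = (1 − 11.8/100)⁻² × (1 + 0.0048×21.4)
= 1.286 × 1.103 = 1.417
R_B = 1.417 × 41.5 = 58.8 Ω

58.8 Ω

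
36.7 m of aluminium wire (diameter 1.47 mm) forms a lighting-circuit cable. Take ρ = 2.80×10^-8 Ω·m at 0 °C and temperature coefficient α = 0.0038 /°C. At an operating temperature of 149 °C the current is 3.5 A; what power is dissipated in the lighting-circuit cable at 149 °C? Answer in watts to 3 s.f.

11.6 W

A = π(d/2)² = π(7.3500e-04 m)² = 1.697e-06 m²
R₍0₎ = ρL/A = (2.80×10^-8)(36.7)/(1.697e-06) = 0.6055 Ω
R₍149₎ = R₍0₎(1 + αΔT) = 0.6055 × (1 + 0.0038×149) = 0.9483 Ω
P = I²R = (3.5)² × 0.9483 = 11.6 W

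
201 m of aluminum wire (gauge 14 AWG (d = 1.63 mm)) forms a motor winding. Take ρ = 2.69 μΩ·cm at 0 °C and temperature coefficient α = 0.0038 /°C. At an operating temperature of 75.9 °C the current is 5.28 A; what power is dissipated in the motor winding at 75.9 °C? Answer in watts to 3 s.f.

93.1 W

ρ = 2.69 μΩ·cm = 2.69×10^-8 Ω·m
A = π(1.63/2 mm)² = π(8.1500e-04 m)² = 2.087e-06 m²
R₍0₎ = ρL/A = (2.69×10^-8)(201)/(2.087e-06) = 2.591 Ω
R₍75.9₎ = R₍0₎(1 + αΔT) = 2.591 × (1 + 0.0038×75.9) = 3.338 Ω
P = I²R = (5.28)² × 3.338 = 93.1 W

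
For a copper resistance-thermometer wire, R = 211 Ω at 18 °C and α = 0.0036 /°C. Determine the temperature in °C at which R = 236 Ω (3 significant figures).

R = R₀(1 + α(T − T₀)) ⇒ T = T₀ + (R/R₀ − 1)/α
T = 18 + (236/211 − 1)/0.0036 = 18 + (0.1185)/0.0036 = 50.9 °C

50.9 °C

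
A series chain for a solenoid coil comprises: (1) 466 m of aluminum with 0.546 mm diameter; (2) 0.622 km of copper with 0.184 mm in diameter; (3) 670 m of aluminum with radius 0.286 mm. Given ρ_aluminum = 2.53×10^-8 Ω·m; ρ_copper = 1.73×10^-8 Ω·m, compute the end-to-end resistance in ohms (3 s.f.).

Seg 1: A = π(d/2)² = π(2.7300e-04 m)² = 2.341e-07 m²
R_1 = (2.53×10^-8)(466)/(2.341e-07) = 50.35 Ω
Seg 2: A = π(d/2)² = π(9.2000e-05 m)² = 2.659e-08 m²
R_2 = (1.73×10^-8)(622)/(2.659e-08) = 404.7 Ω
Seg 3: A = πr² = π(2.8600e-04 m)² = 2.570e-07 m²
R_3 = (2.53×10^-8)(670)/(2.570e-07) = 65.96 Ω
R_total = R_1 + R_2 + R_3 = 521 Ω

521 Ω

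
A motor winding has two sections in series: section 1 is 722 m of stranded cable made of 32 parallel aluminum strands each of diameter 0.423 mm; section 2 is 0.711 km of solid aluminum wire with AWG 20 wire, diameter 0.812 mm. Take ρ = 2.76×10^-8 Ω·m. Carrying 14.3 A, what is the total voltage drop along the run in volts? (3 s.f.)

605 V

Section 1: A_strand = π(2.1150e-04)² = 1.405e-07 m²; R₁ = ρL/(N·A_s) = (2.76×10^-8)(722)/(32×1.405e-07) = 4.431 Ω
Section 2: A = π(0.812/2 mm)² = π(4.0600e-04 m)² = 5.178e-07 m²
R₂ = (2.76×10^-8)(711)/(5.178e-07) = 37.89 Ω
R = R₁ + R₂ = 42.33 Ω
V = IR = 14.3 × 42.33 = 605 V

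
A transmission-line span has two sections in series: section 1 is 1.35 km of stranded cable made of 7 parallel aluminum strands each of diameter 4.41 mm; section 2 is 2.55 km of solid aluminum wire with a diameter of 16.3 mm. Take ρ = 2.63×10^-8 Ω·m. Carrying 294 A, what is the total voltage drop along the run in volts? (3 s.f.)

Section 1: A_strand = π(2.2050e-03)² = 1.527e-05 m²; R₁ = ρL/(N·A_s) = (2.63×10^-8)(1350)/(7×1.527e-05) = 0.3321 Ω
Section 2: A = π(d/2)² = π(8.1500e-03 m)² = 2.087e-04 m²
R₂ = (2.63×10^-8)(2550)/(2.087e-04) = 0.3214 Ω
R = R₁ + R₂ = 0.6535 Ω
V = IR = 294 × 0.6535 = 192 V

192 V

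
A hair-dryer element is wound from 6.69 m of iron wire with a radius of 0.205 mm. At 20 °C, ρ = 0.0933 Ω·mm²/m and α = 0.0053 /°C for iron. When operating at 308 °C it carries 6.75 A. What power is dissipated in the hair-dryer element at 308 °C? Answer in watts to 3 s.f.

544 W

ρ = 0.0933 Ω·mm²/m = 9.33×10^-8 Ω·m
A = πr² = π(2.0500e-04 m)² = 1.320e-07 m²
R₍20₎ = ρL/A = (9.33×10^-8)(6.69)/(1.320e-07) = 4.728 Ω
R₍308₎ = R₍20₎(1 + αΔT) = 4.728 × (1 + 0.0053×288) = 11.94 Ω
P = I²R = (6.75)² × 11.94 = 544 W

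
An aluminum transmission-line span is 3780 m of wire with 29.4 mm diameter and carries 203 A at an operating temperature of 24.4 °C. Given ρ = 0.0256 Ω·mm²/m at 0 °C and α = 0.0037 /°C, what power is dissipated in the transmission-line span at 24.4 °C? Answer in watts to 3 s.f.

6400 W

ρ = 0.0256 Ω·mm²/m = 2.56×10^-8 Ω·m
A = π(d/2)² = π(1.4700e-02 m)² = 6.789e-04 m²
R₍0₎ = ρL/A = (2.56×10^-8)(3780)/(6.789e-04) = 0.1425 Ω
R₍24.4₎ = R₍0₎(1 + αΔT) = 0.1425 × (1 + 0.0037×24.4) = 0.1554 Ω
P = I²R = (203)² × 0.1554 = 6400 W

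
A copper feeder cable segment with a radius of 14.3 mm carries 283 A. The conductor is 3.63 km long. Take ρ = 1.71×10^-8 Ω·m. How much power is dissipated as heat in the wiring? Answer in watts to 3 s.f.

A = πr² = π(1.4300e-02 m)² = 6.424e-04 m²
R = ρL/A = (1.71×10^-8)(3630)/(6.424e-04) = 0.09662 Ω
P = I²R = (283)² × 0.09662 = 7740 W

7740 W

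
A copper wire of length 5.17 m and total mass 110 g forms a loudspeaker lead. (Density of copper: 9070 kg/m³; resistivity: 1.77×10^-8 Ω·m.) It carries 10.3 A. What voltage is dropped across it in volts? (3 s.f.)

A = m/(density·L) = 0.11/(9070×5.17) = 2.3458e-06 m²
R = ρL/A = (1.77×10^-8)(5.17)/(2.3458e-06) = 0.03901 Ω
V = IR = 10.3 × 0.03901 = 0.402 V

0.402 V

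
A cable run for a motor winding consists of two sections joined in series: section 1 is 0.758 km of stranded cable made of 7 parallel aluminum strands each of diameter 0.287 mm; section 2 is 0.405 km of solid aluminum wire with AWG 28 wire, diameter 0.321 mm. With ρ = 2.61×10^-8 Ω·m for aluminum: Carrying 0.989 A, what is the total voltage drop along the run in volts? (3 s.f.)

Section 1: A_strand = π(1.4350e-04)² = 6.469e-08 m²; R₁ = ρL/(N·A_s) = (2.61×10^-8)(758)/(7×6.469e-08) = 43.69 Ω
Section 2: A = π(0.321/2 mm)² = π(1.6050e-04 m)² = 8.093e-08 m²
R₂ = (2.61×10^-8)(405)/(8.093e-08) = 130.6 Ω
R = R₁ + R₂ = 174.3 Ω
V = IR = 0.989 × 174.3 = 172 V

172 V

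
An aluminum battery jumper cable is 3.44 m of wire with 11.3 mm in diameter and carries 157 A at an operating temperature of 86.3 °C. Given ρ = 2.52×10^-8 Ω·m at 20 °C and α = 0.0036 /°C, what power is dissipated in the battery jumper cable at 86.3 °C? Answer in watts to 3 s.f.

26.4 W

A = π(d/2)² = π(5.6500e-03 m)² = 1.003e-04 m²
R₍20₎ = ρL/A = (2.52×10^-8)(3.44)/(1.003e-04) = 8.644×10^-4 Ω
R₍86.3₎ = R₍20₎(1 + αΔT) = 8.644×10^-4 × (1 + 0.0036×66.3) = 0.001071 Ω
P = I²R = (157)² × 0.001071 = 26.4 W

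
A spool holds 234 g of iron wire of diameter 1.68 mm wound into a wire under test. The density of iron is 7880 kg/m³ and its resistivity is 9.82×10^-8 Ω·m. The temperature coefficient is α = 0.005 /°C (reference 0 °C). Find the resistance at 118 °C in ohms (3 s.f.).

0.944 Ω

A = π(d/2)² = π(8.4000e-04 m)² = 2.2167e-06 m²
L = m/(density·A) = 0.234/(7880×2.2167e-06) = 13.4 m
R = ρL/A = (9.82×10^-8)(13.4)/(2.2167e-06) = 0.5935 Ω
R(118 °C) = 0.5935 × (1 + 0.005×118) = 0.944 Ω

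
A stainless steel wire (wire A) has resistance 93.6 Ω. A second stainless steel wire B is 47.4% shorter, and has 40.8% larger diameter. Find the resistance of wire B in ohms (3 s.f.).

24.8 Ω

R ∝ L/d², so R_B/R_A = (1 − 47.4/100) × (1 + 40.8/100)⁻²
= 0.526 × 0.5044 = 0.2653
R_B = 0.2653 × 93.6 = 24.8 Ω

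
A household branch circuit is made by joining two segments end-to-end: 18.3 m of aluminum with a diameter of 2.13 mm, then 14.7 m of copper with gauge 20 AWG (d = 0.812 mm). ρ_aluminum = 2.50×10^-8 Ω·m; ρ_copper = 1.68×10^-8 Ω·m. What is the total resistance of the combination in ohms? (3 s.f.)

0.605 Ω

Segment 1: A = π(d/2)² = π(1.0650e-03 m)² = 3.563e-06 m²
R₁ = ρL/A = (2.50×10^-8)(18.3)/(3.563e-06) = 0.1284 Ω
Segment 2: A = π(0.812/2 mm)² = π(4.0600e-04 m)² = 5.178e-07 m²
R₂ = (1.68×10^-8)(14.7)/(5.178e-07) = 0.4769 Ω
R = R₁ + R₂ = 0.605 Ω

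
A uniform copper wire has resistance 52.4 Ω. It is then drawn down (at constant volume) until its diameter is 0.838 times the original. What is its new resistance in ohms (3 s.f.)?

Volume constant ⇒ L' = L/r² with r = 0.838. R' = ρL'/A' = ρ(L/r²)/(πr²d₀²/4) = R/r⁴.
R' = 2.028 × 52.4 = 106 Ω

106 Ω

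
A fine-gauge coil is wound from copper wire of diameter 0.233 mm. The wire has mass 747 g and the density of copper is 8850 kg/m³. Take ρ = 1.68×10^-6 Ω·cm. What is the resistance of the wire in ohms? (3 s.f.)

ρ = 1.68×10^-6 Ω·cm = 1.68×10^-8 Ω·m
A = π(d/2)² = π(1.1650e-04 m)² = 4.2638e-08 m²
L = m/(density·A) = 0.747/(8850×4.2638e-08) = 1980 m
R = ρL/A = (1.68×10^-8)(1980)/(4.2638e-08) = 780 Ω

780 Ω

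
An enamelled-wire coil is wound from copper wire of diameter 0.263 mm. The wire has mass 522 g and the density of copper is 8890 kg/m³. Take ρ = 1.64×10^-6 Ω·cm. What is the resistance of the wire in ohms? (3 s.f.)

326 Ω

ρ = 1.64×10^-6 Ω·cm = 1.64×10^-8 Ω·m
A = π(d/2)² = π(1.3150e-04 m)² = 5.4325e-08 m²
L = m/(density·A) = 0.522/(8890×5.4325e-08) = 1081 m
R = ρL/A = (1.64×10^-8)(1081)/(5.4325e-08) = 326 Ω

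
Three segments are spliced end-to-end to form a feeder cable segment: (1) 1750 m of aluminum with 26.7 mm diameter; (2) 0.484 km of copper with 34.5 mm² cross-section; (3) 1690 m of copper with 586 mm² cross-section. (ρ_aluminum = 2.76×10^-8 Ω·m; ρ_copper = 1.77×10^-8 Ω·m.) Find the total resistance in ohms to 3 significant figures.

0.386 Ω

Seg 1: A = π(d/2)² = π(1.3350e-02 m)² = 5.599e-04 m²
R_1 = (2.76×10^-8)(1750)/(5.599e-04) = 0.08627 Ω
Seg 2: A = 34.5 mm² = 3.450e-05 m²
R_2 = (1.77×10^-8)(484)/(3.450e-05) = 0.2483 Ω
Seg 3: A = 586 mm² = 5.860e-04 m²
R_3 = (1.77×10^-8)(1690)/(5.860e-04) = 0.05105 Ω
R_total = R_1 + R_2 + R_3 = 0.386 Ω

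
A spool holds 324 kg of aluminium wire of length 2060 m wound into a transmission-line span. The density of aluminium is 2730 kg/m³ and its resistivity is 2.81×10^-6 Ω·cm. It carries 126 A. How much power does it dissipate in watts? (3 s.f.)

16000 W

ρ = 2.81×10^-6 Ω·cm = 2.81×10^-8 Ω·m
A = m/(density·L) = 324/(2730×2060) = 5.7612e-05 m²
R = ρL/A = (2.81×10^-8)(2060)/(5.7612e-05) = 1.005 Ω
P = I²R = (126)² × 1.005 = 16000 W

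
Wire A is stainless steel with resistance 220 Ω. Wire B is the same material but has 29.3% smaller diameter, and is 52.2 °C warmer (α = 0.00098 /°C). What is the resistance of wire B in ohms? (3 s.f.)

463 Ω

R ∝ ρL/d² with ρ ∝ (1+αΔT), so R_B/R_A = (1 − 29.3/100)⁻² × (1 + 0.00098×52.2)
= 2.001 × 1.051 = 2.103
R_B = 2.103 × 220 = 463 Ω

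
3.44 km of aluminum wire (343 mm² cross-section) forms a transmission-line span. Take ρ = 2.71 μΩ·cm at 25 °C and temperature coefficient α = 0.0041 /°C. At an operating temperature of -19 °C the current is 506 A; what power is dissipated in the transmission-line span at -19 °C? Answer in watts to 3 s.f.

57000 W

ρ = 2.71 μΩ·cm = 2.71×10^-8 Ω·m
A = 343 mm² = 3.430e-04 m²
R₍25₎ = ρL/A = (2.71×10^-8)(3440)/(3.430e-04) = 0.2718 Ω
R₍-19₎ = R₍25₎(1 + αΔT) = 0.2718 × (1 + 0.0041×-44) = 0.2228 Ω
P = I²R = (506)² × 0.2228 = 57000 W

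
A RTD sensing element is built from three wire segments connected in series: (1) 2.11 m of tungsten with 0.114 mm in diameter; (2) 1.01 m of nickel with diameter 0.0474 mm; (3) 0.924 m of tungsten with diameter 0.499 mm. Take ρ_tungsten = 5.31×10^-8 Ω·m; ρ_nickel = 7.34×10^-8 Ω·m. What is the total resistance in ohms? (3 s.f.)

Seg 1: A = π(d/2)² = π(5.7000e-05 m)² = 1.021e-08 m²
R_1 = (5.31×10^-8)(2.11)/(1.021e-08) = 10.98 Ω
Seg 2: A = π(d/2)² = π(2.3700e-05 m)² = 1.765e-09 m²
R_2 = (7.34×10^-8)(1.01)/(1.765e-09) = 42.01 Ω
Seg 3: A = π(d/2)² = π(2.4950e-04 m)² = 1.956e-07 m²
R_3 = (5.31×10^-8)(0.924)/(1.956e-07) = 0.2509 Ω
R_total = R_1 + R_2 + R_3 = 53.2 Ω

53.2 Ω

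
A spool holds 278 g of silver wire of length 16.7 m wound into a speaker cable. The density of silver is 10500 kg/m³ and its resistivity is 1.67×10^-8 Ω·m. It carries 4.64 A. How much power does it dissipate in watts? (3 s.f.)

A = m/(density·L) = 0.278/(10500×16.7) = 1.5854e-06 m²
R = ρL/A = (1.67×10^-8)(16.7)/(1.5854e-06) = 0.1759 Ω
P = I²R = (4.64)² × 0.1759 = 3.79 W

3.79 W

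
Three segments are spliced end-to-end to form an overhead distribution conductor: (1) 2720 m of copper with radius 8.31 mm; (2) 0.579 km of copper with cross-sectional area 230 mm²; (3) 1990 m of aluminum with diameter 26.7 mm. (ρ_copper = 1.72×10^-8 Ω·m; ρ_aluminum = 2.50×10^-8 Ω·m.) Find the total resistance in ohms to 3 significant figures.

Seg 1: A = πr² = π(8.3100e-03 m)² = 2.169e-04 m²
R_1 = (1.72×10^-8)(2720)/(2.169e-04) = 0.2156 Ω
Seg 2: A = 230 mm² = 2.300e-04 m²
R_2 = (1.72×10^-8)(579)/(2.300e-04) = 0.0433 Ω
Seg 3: A = π(d/2)² = π(1.3350e-02 m)² = 5.599e-04 m²
R_3 = (2.50×10^-8)(1990)/(5.599e-04) = 0.08885 Ω
R_total = R_1 + R_2 + R_3 = 0.348 Ω

0.348 Ω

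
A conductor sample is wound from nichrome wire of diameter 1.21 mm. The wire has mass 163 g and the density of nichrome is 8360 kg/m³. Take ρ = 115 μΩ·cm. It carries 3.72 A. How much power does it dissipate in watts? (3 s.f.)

ρ = 115 μΩ·cm = 1.15×10^-6 Ω·m
A = π(d/2)² = π(6.0500e-04 m)² = 1.1499e-06 m²
L = m/(density·A) = 0.163/(8360×1.1499e-06) = 16.96 m
R = ρL/A = (1.15×10^-6)(16.96)/(1.1499e-06) = 16.96 Ω
P = I²R = (3.72)² × 16.96 = 235 W

235 W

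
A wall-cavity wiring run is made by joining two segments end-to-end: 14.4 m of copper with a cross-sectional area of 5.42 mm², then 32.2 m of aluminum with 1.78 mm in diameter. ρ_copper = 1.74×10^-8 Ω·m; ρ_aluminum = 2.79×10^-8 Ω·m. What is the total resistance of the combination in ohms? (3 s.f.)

Segment 1: A = 5.42 mm² = 5.420e-06 m²
R₁ = ρL/A = (1.74×10^-8)(14.4)/(5.420e-06) = 0.04623 Ω
Segment 2: A = π(d/2)² = π(8.9000e-04 m)² = 2.488e-06 m²
R₂ = (2.79×10^-8)(32.2)/(2.488e-06) = 0.361 Ω
R = R₁ + R₂ = 0.407 Ω

0.407 Ω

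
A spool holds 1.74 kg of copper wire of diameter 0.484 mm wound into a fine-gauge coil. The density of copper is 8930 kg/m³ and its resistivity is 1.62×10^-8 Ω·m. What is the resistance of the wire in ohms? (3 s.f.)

A = π(d/2)² = π(2.4200e-04 m)² = 1.8398e-07 m²
L = m/(density·A) = 1.74/(8930×1.8398e-07) = 1059 m
R = ρL/A = (1.62×10^-8)(1059)/(1.8398e-07) = 93.3 Ω

93.3 Ω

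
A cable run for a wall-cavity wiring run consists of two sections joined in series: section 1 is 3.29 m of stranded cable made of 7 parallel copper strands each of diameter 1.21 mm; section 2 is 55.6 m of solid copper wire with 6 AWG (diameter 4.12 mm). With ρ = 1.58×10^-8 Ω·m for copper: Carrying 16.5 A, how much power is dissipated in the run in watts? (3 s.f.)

19.7 W

Section 1: A_strand = π(6.0500e-04)² = 1.150e-06 m²; R₁ = ρL/(N·A_s) = (1.58×10^-8)(3.29)/(7×1.150e-06) = 0.006458 Ω
Section 2: A = π(4.12/2 mm)² = π(2.0600e-03 m)² = 1.333e-05 m²
R₂ = (1.58×10^-8)(55.6)/(1.333e-05) = 0.06589 Ω
R = R₁ + R₂ = 0.07235 Ω
P = I²R = (16.5)² × 0.07235 = 19.7 W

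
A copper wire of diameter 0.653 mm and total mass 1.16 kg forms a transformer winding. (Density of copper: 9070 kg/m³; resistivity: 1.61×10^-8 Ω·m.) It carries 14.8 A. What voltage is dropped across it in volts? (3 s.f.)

A = π(d/2)² = π(3.2650e-04 m)² = 3.3490e-07 m²
L = m/(density·A) = 1.16/(9070×3.3490e-07) = 381.9 m
R = ρL/A = (1.61×10^-8)(381.9)/(3.3490e-07) = 18.36 Ω
V = IR = 14.8 × 18.36 = 272 V

272 V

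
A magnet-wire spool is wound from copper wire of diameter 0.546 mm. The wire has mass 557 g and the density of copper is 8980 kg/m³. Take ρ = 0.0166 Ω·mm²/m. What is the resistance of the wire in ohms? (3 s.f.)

ρ = 0.0166 Ω·mm²/m = 1.66×10^-8 Ω·m
A = π(d/2)² = π(2.7300e-04 m)² = 2.3414e-07 m²
L = m/(density·A) = 0.557/(8980×2.3414e-07) = 264.9 m
R = ρL/A = (1.66×10^-8)(264.9)/(2.3414e-07) = 18.8 Ω

18.8 Ω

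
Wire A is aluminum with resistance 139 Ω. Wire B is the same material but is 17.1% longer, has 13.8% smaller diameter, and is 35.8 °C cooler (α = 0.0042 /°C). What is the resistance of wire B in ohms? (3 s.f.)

186 Ω

R ∝ ρL/d² with ρ ∝ (1+αΔT), so R_B/R_A = (1 + 17.1/100) × (1 − 13.8/100)⁻² × (1 − 0.0042×35.8)
= 1.171 × 1.346 × 0.8496 = 1.339
R_B = 1.339 × 139 = 186 Ω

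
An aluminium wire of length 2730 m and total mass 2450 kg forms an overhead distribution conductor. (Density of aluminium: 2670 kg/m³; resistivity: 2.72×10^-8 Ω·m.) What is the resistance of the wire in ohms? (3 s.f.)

A = m/(density·L) = 2450/(2670×2730) = 3.3612e-04 m²
R = ρL/A = (2.72×10^-8)(2730)/(3.3612e-04) = 0.221 Ω

0.221 Ω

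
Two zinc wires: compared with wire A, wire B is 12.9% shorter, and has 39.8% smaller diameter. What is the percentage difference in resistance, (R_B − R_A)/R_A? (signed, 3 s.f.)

R ∝ L/d², so R_B/R_A = (1 − 12.9/100) × (1 − 39.8/100)⁻²
= 0.871 × 2.759 = 2.403
(R_B − R_A)/R_A = 2.403 − 1 = 140%

140%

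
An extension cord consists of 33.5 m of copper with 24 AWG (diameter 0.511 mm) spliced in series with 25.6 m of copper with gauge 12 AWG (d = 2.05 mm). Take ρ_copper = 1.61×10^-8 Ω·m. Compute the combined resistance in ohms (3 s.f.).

2.75 Ω

Segment 1: A = π(0.511/2 mm)² = π(2.5550e-04 m)² = 2.051e-07 m²
R₁ = ρL/A = (1.61×10^-8)(33.5)/(2.051e-07) = 2.63 Ω
Segment 2: A = π(2.05/2 mm)² = π(1.0250e-03 m)² = 3.301e-06 m²
R₂ = (1.61×10^-8)(25.6)/(3.301e-06) = 0.1249 Ω
R = R₁ + R₂ = 2.75 Ω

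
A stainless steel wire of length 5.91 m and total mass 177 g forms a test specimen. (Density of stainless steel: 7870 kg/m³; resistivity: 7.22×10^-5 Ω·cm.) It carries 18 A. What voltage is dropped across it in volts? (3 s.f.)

ρ = 7.22×10^-5 Ω·cm = 7.22×10^-7 Ω·m
A = m/(density·L) = 0.177/(7870×5.91) = 3.8055e-06 m²
R = ρL/A = (7.22×10^-7)(5.91)/(3.8055e-06) = 1.121 Ω
V = IR = 18 × 1.121 = 20.2 V

20.2 V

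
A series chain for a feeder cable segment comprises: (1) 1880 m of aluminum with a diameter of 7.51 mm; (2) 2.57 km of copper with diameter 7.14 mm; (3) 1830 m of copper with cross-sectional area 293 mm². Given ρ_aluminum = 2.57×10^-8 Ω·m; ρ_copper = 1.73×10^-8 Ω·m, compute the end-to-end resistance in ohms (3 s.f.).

2.31 Ω

Seg 1: A = π(d/2)² = π(3.7550e-03 m)² = 4.430e-05 m²
R_1 = (2.57×10^-8)(1880)/(4.430e-05) = 1.091 Ω
Seg 2: A = π(d/2)² = π(3.5700e-03 m)² = 4.004e-05 m²
R_2 = (1.73×10^-8)(2570)/(4.004e-05) = 1.11 Ω
Seg 3: A = 293 mm² = 2.930e-04 m²
R_3 = (1.73×10^-8)(1830)/(2.930e-04) = 0.1081 Ω
R_total = R_1 + R_2 + R_3 = 2.31 Ω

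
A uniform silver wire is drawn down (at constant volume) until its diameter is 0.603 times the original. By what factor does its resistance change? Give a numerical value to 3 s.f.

Volume constant ⇒ L' = L/r² with r = 0.603. R' = ρL'/A' = ρ(L/r²)/(πr²d₀²/4) = R/r⁴.
Factor = 7.56

7.56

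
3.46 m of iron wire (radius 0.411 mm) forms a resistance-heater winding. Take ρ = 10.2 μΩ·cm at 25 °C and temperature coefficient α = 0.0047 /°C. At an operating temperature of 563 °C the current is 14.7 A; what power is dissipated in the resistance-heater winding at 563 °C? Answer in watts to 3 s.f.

507 W

ρ = 10.2 μΩ·cm = 1.02×10^-7 Ω·m
A = πr² = π(4.1100e-04 m)² = 5.307e-07 m²
R₍25₎ = ρL/A = (1.02×10^-7)(3.46)/(5.307e-07) = 0.665 Ω
R₍563₎ = R₍25₎(1 + αΔT) = 0.665 × (1 + 0.0047×538) = 2.347 Ω
P = I²R = (14.7)² × 2.347 = 507 W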